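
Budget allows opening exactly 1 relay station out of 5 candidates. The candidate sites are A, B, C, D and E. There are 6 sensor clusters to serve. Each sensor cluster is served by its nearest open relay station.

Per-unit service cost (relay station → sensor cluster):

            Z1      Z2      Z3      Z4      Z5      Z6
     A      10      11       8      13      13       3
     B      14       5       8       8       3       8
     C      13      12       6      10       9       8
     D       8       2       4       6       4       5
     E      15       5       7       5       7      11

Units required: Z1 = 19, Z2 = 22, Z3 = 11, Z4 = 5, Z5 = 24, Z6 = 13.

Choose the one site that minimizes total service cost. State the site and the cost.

Choose D only; total service cost 431.

With exactly 1 open, each sensor cluster uses its cheapest among the chosen.
{D}: Z1→D 8·19=152, Z2→D 2·22=44, Z3→D 4·11=44, Z4→D 6·5=30, Z5→D 4·24=96, Z6→D 5·13=65. Service cost 431.
{B}: service cost 680
{E}: service cost 808
Among all 5 size-1 choices, {D} is lowest.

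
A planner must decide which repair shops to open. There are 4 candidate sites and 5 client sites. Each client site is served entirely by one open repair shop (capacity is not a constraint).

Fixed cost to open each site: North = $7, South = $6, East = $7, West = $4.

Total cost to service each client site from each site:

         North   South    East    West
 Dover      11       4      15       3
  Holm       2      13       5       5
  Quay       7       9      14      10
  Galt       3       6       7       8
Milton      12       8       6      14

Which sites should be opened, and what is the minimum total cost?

For any fixed open set, each client site goes to its cheapest open site; total = fixed + service.
{North, South}: Dover→South 4, Holm→North 2, Quay→North 7, Galt→North 3, Milton→South 8. Service 24; fixed 13; total 37.
{North, West}: service 27 + fixed 11 = 38
{North, East, West}: service 21 + fixed 18 = 39
{North, South, East, West}: service 21 + fixed 24 = 45
No other subset beats 37.

Open North and South; minimum total cost 37.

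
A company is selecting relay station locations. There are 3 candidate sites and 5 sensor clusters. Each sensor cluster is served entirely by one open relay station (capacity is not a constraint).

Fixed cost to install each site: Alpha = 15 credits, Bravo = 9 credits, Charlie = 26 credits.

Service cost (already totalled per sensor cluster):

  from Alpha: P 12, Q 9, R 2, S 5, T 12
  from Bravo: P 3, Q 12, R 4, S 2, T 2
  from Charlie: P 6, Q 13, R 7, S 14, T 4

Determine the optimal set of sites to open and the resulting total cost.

Open Bravo only; minimum total cost 32.

For any fixed open set, each sensor cluster goes to its cheapest open site; total = fixed + service.
{Bravo}: P→Bravo 3, Q→Bravo 12, R→Bravo 4, S→Bravo 2, T→Bravo 2. Service 23; fixed 9; total 32.
{Alpha, Bravo}: service 18 + fixed 24 = 42
{Alpha}: service 40 + fixed 15 = 55
{Alpha, Bravo, Charlie}: service 18 + fixed 50 = 68
No other subset beats 32.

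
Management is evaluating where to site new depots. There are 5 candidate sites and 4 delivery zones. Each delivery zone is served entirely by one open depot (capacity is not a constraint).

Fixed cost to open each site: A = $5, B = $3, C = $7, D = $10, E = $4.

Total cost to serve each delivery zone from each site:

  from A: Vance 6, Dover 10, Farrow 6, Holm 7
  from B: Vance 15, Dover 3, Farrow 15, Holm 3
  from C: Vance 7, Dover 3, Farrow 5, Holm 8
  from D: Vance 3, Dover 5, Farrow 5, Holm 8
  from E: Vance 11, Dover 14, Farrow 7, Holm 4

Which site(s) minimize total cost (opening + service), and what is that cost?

Open A and B; minimum total cost 26.

For any fixed open set, each delivery zone goes to its cheapest open site; total = fixed + service.
{A, B}: Vance→A 6, Dover→B 3, Farrow→A 6, Holm→B 3. Service 18; fixed 8; total 26.
{B, D}: service 14 + fixed 13 = 27
{B, C}: Vance→C 7, Dover→B 3, Farrow→C 5, Holm→B 3. Service 18; fixed 10; total 28.
{A, B, C, D, E}: Vance→D 3, Dover→B 3, Farrow→C 5, Holm→B 3. Service 14; fixed 29; total 43.
No other subset beats 26.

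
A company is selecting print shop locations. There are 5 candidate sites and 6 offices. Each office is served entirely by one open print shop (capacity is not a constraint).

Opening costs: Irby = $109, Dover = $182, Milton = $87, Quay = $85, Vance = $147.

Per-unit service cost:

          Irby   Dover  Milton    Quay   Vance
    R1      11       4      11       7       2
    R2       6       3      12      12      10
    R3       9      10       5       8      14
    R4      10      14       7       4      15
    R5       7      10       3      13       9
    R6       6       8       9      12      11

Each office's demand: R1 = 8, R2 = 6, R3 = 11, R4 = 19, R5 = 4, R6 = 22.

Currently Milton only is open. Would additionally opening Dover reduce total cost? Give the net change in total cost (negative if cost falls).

No — net change +50 (cost rises by 50).

Current service cost with {Milton}: 558.
Adding Dover: each office re-picks its cheapest; new service cost 426, saving 132.
Extra fixed cost: 182. Net change = 182 − 132 = 50.
(Totals: 645 → 695.)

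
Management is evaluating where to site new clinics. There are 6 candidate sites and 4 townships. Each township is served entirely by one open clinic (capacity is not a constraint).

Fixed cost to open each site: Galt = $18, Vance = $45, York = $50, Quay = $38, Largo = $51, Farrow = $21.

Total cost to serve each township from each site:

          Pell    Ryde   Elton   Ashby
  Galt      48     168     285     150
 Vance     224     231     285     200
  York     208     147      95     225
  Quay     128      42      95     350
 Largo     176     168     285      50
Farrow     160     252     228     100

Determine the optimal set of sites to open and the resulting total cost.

Open Galt, Quay and Largo; minimum total cost 342.

For any fixed open set, each township goes to its cheapest open site; total = fixed + service.
{Galt, Quay, Largo}: Pell→Galt 48, Ryde→Quay 42, Elton→Quay 95, Ashby→Largo 50. Service 235; fixed 107; total 342.
{Galt, Quay, Farrow}: service 285 + fixed 77 = 362
{Galt, Quay, Largo, Farrow}: Pell→Galt 48, Ryde→Quay 42, Elton→Quay 95, Ashby→Largo 50. Service 235; fixed 128; total 363.
{Galt, Vance, York, Quay, Largo, Farrow}: service 235 + fixed 223 = 458
No other subset beats 342.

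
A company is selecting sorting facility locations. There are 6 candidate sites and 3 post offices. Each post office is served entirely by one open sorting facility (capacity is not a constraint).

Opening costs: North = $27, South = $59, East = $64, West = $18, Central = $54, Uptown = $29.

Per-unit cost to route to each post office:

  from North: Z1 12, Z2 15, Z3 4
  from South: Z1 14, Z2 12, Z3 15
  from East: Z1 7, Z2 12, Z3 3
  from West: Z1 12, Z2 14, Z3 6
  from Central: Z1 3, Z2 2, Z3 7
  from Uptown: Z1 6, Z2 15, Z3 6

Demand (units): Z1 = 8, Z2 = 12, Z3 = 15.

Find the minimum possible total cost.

Minimum total cost: 189

For any fixed open set, each post office goes to its cheapest open site; total = fixed + service.
{North, Central}: Z1→Central 3·8=24, Z2→Central 2·12=24, Z3→North 4·15=60. Service 108; fixed 81; total 189.
{North, West, Central}: service 108 + fixed 99 = 207
{Central}: service 153 + fixed 54 = 207
{North, South, East, West, Central, Uptown}: Z1→Central 3·8=24, Z2→Central 2·12=24, Z3→East 3·15=45. Service 93; fixed 251; total 344.
No other subset beats 189.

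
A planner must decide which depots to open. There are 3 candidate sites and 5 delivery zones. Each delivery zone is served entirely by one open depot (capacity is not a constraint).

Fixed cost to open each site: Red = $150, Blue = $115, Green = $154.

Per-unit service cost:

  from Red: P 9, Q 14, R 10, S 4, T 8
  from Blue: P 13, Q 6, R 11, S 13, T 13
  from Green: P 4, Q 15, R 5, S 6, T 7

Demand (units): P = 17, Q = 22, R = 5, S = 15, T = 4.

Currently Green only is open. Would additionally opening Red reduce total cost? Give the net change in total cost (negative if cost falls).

Current service cost with {Green}: 541.
Adding Red: each delivery zone re-picks its cheapest; new service cost 489, saving 52.
Extra fixed cost: 150. Net change = 150 − 52 = 98.
(Totals: 695 → 793.)

No — net change +98 (cost rises by 98).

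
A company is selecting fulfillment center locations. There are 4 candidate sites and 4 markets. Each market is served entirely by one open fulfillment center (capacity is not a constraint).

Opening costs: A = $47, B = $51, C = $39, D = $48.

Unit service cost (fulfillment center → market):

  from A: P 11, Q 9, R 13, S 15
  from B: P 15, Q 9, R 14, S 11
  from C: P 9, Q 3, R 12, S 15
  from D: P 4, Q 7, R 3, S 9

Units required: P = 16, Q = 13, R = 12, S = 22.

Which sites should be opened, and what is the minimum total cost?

For any fixed open set, each market goes to its cheapest open site; total = fixed + service.
{C, D}: P→D 4·16=64, Q→C 3·13=39, R→D 3·12=36, S→D 9·22=198. Service 337; fixed 87; total 424.
{D}: service 389 + fixed 48 = 437
{A, C, D}: service 337 + fixed 134 = 471
{A, B, C, D}: service 337 + fixed 185 = 522
(All 15 nonempty subsets were checked; C and D is lowest.)

Open C and D; minimum total cost 424.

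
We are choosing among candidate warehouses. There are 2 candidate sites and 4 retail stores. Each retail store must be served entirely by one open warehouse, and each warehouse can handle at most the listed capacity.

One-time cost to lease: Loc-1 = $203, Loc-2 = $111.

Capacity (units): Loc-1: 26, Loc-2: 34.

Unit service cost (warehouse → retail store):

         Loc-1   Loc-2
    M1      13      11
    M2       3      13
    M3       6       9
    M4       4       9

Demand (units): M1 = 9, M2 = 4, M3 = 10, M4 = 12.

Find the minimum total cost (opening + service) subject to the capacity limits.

Open {Loc-1, Loc-2}: M1→Loc-2 11·9=99, M2→Loc-1 3·4=12, M3→Loc-1 6·10=60, M4→Loc-1 4·12=48.
Loads: Loc-1 carries 26/26, Loc-2 carries 9/34. Service 219; fixed 314; total 533.
Next best feasible plan costs 563.

Minimum total cost: 533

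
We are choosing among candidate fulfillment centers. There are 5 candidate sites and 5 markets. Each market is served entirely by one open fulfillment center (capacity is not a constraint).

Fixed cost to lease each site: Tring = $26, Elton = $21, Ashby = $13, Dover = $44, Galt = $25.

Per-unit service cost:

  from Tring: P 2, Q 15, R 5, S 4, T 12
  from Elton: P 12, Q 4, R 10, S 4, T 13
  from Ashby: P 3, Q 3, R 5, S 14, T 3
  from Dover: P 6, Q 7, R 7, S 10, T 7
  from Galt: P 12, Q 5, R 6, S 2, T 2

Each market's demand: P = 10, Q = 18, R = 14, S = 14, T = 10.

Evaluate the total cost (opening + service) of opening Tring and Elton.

Total cost: 385

Each market is assigned to its cheapest site among the open ones.
{Tring, Elton}: P→Tring 2·10=20, Q→Elton 4·18=72, R→Tring 5·14=70, S→Tring 4·14=56, T→Tring 12·10=120. Service 338; fixed 47; total 385.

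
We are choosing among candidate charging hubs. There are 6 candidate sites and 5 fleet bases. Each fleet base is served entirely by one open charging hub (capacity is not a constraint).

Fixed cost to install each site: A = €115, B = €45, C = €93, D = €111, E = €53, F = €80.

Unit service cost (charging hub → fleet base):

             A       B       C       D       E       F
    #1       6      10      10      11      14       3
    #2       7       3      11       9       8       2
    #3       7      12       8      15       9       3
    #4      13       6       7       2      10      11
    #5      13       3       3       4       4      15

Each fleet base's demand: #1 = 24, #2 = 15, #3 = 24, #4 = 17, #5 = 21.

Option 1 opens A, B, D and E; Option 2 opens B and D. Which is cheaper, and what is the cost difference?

Option 1: {A, B, D, E}: #1→A 6·24=144, #2→B 3·15=45, #3→A 7·24=168, #4→D 2·17=34, #5→B 3·21=63. Service 454; fixed 324; total 778.
Option 2: {B, D}: #1→B 10·24=240, #2→B 3·15=45, #3→B 12·24=288, #4→D 2·17=34, #5→B 3·21=63. Service 670; fixed 156; total 826.
Difference: |778 − 826| = 48.

Option 1 is cheaper by 48.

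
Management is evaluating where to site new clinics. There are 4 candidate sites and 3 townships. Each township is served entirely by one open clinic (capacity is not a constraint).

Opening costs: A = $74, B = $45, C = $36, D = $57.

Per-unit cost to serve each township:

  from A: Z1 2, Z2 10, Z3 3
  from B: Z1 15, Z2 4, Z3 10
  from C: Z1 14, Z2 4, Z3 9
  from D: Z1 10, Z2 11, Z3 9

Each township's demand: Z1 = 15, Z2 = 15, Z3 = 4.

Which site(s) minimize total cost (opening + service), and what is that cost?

For any fixed open set, each township goes to its cheapest open site; total = fixed + service.
{A, C}: Z1→A 2·15=30, Z2→C 4·15=60, Z3→A 3·4=12. Service 102; fixed 110; total 212.
{A, B}: Z1→A 2·15=30, Z2→B 4·15=60, Z3→A 3·4=12. Service 102; fixed 119; total 221.
{A, B, C}: service 102 + fixed 155 = 257
{A, B, C, D}: Z1→A 2·15=30, Z2→B 4·15=60, Z3→A 3·4=12. Service 102; fixed 212; total 314.
(All 15 nonempty subsets were checked; A and C is lowest.)

Open A and C; minimum total cost 212.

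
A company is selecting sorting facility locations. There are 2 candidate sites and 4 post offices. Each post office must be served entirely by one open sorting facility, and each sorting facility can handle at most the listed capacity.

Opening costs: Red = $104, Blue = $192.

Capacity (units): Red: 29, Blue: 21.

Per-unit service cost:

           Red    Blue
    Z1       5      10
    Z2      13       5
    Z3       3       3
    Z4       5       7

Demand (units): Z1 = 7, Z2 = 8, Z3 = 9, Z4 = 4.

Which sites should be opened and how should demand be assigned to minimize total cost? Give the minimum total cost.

Open {Red}: Z1→Red 5·7=35, Z2→Red 13·8=104, Z3→Red 3·9=27, Z4→Red 5·4=20.
Loads: Red carries 28/29. Service 186; fixed 104; total 290.
Next best feasible plan costs 418.

Minimum total cost: 290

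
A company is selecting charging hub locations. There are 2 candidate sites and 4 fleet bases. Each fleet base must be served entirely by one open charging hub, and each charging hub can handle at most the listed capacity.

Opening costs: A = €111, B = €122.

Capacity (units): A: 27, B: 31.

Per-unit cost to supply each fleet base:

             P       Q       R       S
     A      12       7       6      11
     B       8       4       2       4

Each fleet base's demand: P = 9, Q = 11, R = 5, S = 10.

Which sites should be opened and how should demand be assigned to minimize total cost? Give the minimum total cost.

Minimum total cost: 419

Open {A, B}: P→B 8·9=72, Q→B 4·11=44, R→A 6·5=30, S→B 4·10=40.
Loads: A carries 5/27, B carries 30/31. Service 186; fixed 233; total 419.
Next best feasible plan costs 432.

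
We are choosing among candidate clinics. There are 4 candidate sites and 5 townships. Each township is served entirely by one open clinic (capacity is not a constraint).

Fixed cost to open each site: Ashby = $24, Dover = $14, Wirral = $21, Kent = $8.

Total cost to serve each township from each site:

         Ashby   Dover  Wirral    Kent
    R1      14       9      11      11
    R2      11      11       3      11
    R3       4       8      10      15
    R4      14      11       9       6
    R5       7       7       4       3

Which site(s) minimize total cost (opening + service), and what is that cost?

Open Kent only; minimum total cost 54.

For any fixed open set, each township goes to its cheapest open site; total = fixed + service.
{Kent}: R1→Kent 11, R2→Kent 11, R3→Kent 15, R4→Kent 6, R5→Kent 3. Service 46; fixed 8; total 54.
{Wirral}: R1→Wirral 11, R2→Wirral 3, R3→Wirral 10, R4→Wirral 9, R5→Wirral 4. Service 37; fixed 21; total 58.
{Dover, Kent}: R1→Dover 9, R2→Dover 11, R3→Dover 8, R4→Kent 6, R5→Kent 3. Service 37; fixed 22; total 59.
{Ashby, Dover, Wirral, Kent}: service 25 + fixed 67 = 92
No other subset beats 54.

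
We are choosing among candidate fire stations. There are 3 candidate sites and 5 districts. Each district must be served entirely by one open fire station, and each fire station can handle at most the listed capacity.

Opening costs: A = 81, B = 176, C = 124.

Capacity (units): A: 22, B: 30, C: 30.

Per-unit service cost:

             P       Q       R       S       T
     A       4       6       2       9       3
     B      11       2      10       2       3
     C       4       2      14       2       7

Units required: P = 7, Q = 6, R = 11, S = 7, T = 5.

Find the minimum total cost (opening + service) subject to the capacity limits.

Open {A, C}: P→C 4·7=28, Q→C 2·6=12, R→A 2·11=22, S→C 2·7=14, T→A 3·5=15.
Loads: A carries 16/22, C carries 20/30. Service 91; fixed 205; total 296.
Next best feasible plan costs 316.

Minimum total cost: 296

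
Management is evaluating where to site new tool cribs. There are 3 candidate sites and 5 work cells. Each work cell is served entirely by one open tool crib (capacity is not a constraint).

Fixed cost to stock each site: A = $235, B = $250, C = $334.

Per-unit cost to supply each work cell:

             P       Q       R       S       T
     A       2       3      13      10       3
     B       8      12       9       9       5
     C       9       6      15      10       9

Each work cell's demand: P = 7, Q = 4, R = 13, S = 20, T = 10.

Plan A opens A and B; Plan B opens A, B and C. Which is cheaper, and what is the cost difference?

Plan A: {A, B}: P→A 2·7=14, Q→A 3·4=12, R→B 9·13=117, S→B 9·20=180, T→A 3·10=30. Service 353; fixed 485; total 838.
Plan B: {A, B, C}: P→A 2·7=14, Q→A 3·4=12, R→B 9·13=117, S→B 9·20=180, T→A 3·10=30. Service 353; fixed 819; total 1172.
Difference: |838 − 1172| = 334.

Plan A is cheaper by 334.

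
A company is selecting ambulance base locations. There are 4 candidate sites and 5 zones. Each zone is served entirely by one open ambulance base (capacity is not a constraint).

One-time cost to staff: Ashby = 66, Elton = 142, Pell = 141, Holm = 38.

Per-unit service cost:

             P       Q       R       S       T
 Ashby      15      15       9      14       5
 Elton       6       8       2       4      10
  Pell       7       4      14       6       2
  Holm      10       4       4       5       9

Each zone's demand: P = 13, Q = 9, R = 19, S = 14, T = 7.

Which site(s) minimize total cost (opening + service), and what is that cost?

Open Holm only; minimum total cost 413.

For any fixed open set, each zone goes to its cheapest open site; total = fixed + service.
{Holm}: P→Holm 10·13=130, Q→Holm 4·9=36, R→Holm 4·19=76, S→Holm 5·14=70, T→Holm 9·7=63. Service 375; fixed 38; total 413.
{Ashby, Holm}: service 347 + fixed 104 = 451
{Elton, Holm}: service 271 + fixed 180 = 451
{Ashby, Elton, Pell, Holm}: P→Elton 6·13=78, Q→Pell 4·9=36, R→Elton 2·19=38, S→Elton 4·14=56, T→Pell 2·7=14. Service 222; fixed 387; total 609.
No other subset beats 413.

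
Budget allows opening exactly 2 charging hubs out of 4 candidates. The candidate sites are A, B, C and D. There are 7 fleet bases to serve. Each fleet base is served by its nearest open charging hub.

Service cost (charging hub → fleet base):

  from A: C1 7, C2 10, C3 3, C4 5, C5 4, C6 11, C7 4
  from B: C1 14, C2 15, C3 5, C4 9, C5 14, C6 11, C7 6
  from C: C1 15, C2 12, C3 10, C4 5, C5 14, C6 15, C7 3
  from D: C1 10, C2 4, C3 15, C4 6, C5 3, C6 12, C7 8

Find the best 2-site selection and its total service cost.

With exactly 2 open, each fleet base uses its cheapest among the chosen.
{A, D}: C1→A 7, C2→D 4, C3→A 3, C4→A 5, C5→D 3, C6→A 11, C7→A 4. Service cost 37.
{A, C}: service cost 43
{A, B}: service cost 44
Among all 6 size-2 choices, {A, D} is lowest.

Choose A and D; total service cost 37.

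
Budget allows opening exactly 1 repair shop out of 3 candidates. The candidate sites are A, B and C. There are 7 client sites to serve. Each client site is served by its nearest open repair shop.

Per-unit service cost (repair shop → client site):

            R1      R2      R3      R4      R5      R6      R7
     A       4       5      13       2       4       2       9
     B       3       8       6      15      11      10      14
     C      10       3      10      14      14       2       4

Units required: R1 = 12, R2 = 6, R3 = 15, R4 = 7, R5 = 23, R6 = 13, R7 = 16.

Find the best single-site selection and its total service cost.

Choose A only; total service cost 549.

With exactly 1 open, each client site uses its cheapest among the chosen.
{A}: R1→A 4·12=48, R2→A 5·6=30, R3→A 13·15=195, R4→A 2·7=14, R5→A 4·23=92, R6→A 2·13=26, R7→A 9·16=144. Service cost 549.
{C}: service cost 798
{B}: service cost 886
Among all 3 size-1 choices, {A} is lowest.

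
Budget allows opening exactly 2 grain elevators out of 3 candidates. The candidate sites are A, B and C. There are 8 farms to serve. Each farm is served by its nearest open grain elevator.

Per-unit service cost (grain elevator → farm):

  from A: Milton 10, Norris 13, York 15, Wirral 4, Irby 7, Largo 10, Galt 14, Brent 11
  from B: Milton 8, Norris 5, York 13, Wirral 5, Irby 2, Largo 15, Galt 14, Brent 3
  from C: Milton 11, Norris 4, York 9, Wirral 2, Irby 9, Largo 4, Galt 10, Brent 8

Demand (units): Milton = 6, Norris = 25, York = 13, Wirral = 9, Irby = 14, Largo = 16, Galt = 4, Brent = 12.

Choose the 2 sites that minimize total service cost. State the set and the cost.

Choose B and C; total service cost 451.

With exactly 2 open, each farm uses its cheapest among the chosen.
{B, C}: Milton→B 8·6=48, Norris→C 4·25=100, York→C 9·13=117, Wirral→C 2·9=18, Irby→B 2·14=28, Largo→C 4·16=64, Galt→C 10·4=40, Brent→B 3·12=36. Service cost 451.
{A, C}: service cost 593
{A, B}: service cost 658
Among all 3 size-2 choices, {B, C} is lowest.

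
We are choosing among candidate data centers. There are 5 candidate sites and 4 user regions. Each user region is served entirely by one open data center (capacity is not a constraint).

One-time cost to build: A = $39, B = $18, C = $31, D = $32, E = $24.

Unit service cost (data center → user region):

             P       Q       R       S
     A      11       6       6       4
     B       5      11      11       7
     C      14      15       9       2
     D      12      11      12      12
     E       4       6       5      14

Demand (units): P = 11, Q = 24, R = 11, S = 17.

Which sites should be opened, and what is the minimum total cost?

For any fixed open set, each user region goes to its cheapest open site; total = fixed + service.
{C, E}: P→E 4·11=44, Q→E 6·24=144, R→E 5·11=55, S→C 2·17=34. Service 277; fixed 55; total 332.
{B, C, E}: service 277 + fixed 73 = 350
{C, D, E}: service 277 + fixed 87 = 364
{A, B, C, D, E}: service 277 + fixed 144 = 421
No other subset beats 332.

Open C and E; minimum total cost 332.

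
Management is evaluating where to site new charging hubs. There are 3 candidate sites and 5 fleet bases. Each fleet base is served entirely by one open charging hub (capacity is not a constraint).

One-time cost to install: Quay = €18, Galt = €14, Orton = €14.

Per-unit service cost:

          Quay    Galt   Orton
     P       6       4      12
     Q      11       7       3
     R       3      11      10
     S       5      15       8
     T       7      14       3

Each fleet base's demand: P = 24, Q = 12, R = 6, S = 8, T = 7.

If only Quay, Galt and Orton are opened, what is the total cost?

Total cost: 257

Each fleet base is assigned to its cheapest site among the open ones.
{Quay, Galt, Orton}: P→Galt 4·24=96, Q→Orton 3·12=36, R→Quay 3·6=18, S→Quay 5·8=40, T→Orton 3·7=21. Service 211; fixed 46; total 257.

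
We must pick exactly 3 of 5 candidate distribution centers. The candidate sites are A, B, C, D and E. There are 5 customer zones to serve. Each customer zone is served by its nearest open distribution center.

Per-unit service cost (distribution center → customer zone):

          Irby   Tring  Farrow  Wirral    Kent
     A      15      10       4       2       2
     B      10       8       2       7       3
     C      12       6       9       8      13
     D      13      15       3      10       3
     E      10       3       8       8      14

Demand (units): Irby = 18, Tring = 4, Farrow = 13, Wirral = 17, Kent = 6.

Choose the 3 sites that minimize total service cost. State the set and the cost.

Choose A, B and E; total service cost 264.

With exactly 3 open, each customer zone uses its cheapest among the chosen.
{A, B, E}: Irby→B 10·18=180, Tring→E 3·4=12, Farrow→B 2·13=26, Wirral→A 2·17=34, Kent→A 2·6=12. Service cost 264.
{A, B, C}: service cost 276
{A, D, E}: service cost 277
Among all 10 size-3 choices, {A, B, E} is lowest.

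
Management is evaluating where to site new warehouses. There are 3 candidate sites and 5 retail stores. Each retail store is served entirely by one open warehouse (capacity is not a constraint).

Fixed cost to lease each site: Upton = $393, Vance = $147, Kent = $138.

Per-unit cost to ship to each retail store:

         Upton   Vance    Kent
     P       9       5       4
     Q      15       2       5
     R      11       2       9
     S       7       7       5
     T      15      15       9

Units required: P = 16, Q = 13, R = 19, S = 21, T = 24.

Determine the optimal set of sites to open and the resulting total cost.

For any fixed open set, each retail store goes to its cheapest open site; total = fixed + service.
{Vance, Kent}: P→Kent 4·16=64, Q→Vance 2·13=26, R→Vance 2·19=38, S→Kent 5·21=105, T→Kent 9·24=216. Service 449; fixed 285; total 734.
{Kent}: service 621 + fixed 138 = 759
{Vance}: service 651 + fixed 147 = 798
{Upton, Vance, Kent}: service 449 + fixed 678 = 1127
No other subset beats 734.

Open Vance and Kent; minimum total cost 734.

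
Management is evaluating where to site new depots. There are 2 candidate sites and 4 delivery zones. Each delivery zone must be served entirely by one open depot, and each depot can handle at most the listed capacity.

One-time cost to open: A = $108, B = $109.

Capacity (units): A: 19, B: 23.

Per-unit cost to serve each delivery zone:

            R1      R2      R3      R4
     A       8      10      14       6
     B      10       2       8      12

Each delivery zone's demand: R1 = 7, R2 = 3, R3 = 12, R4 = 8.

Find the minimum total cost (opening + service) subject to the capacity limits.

Minimum total cost: 423

Open {A, B}: R1→A 8·7=56, R2→B 2·3=6, R3→B 8·12=96, R4→A 6·8=48.
Loads: A carries 15/19, B carries 15/23. Service 206; fixed 217; total 423.
Next best feasible plan costs 437.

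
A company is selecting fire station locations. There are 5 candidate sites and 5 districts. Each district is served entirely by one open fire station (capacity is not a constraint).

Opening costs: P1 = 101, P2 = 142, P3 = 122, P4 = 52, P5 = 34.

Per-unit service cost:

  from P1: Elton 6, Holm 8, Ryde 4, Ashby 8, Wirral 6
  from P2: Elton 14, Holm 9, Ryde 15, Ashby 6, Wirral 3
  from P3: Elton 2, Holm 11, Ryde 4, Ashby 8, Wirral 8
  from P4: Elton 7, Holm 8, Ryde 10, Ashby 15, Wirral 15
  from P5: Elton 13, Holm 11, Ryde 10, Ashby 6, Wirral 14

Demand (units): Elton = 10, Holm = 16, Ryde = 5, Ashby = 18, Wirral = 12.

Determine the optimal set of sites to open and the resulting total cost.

Open P1 and P5; minimum total cost 523.

For any fixed open set, each district goes to its cheapest open site; total = fixed + service.
{P1, P5}: Elton→P1 6·10=60, Holm→P1 8·16=128, Ryde→P1 4·5=20, Ashby→P5 6·18=108, Wirral→P1 6·12=72. Service 388; fixed 135; total 523.
{P1}: service 424 + fixed 101 = 525
{P1, P4, P5}: Elton→P1 6·10=60, Holm→P1 8·16=128, Ryde→P1 4·5=20, Ashby→P5 6·18=108, Wirral→P1 6·12=72. Service 388; fixed 187; total 575.
{P1, P2, P3, P4, P5}: service 312 + fixed 451 = 763
No other subset beats 523.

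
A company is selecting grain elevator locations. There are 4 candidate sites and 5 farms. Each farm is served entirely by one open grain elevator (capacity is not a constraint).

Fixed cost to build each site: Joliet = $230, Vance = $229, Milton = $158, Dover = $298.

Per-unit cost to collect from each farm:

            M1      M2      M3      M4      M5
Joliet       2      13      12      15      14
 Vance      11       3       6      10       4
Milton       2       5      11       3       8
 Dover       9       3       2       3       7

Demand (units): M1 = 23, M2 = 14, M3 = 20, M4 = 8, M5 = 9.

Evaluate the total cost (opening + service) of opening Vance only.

Each farm is assigned to its cheapest site among the open ones.
{Vance}: M1→Vance 11·23=253, M2→Vance 3·14=42, M3→Vance 6·20=120, M4→Vance 10·8=80, M5→Vance 4·9=36. Service 531; fixed 229; total 760.

Total cost: 760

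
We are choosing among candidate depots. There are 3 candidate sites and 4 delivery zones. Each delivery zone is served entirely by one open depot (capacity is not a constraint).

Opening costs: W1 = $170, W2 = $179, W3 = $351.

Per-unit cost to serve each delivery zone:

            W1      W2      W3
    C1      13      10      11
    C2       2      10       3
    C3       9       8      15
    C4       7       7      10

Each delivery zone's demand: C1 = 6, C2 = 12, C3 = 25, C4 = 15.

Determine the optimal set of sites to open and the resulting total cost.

For any fixed open set, each delivery zone goes to its cheapest open site; total = fixed + service.
{W1}: C1→W1 13·6=78, C2→W1 2·12=24, C3→W1 9·25=225, C4→W1 7·15=105. Service 432; fixed 170; total 602.
{W2}: service 485 + fixed 179 = 664
{W1, W2}: service 389 + fixed 349 = 738
{W1, W2, W3}: service 389 + fixed 700 = 1089
No other subset beats 602.

Open W1 only; minimum total cost 602.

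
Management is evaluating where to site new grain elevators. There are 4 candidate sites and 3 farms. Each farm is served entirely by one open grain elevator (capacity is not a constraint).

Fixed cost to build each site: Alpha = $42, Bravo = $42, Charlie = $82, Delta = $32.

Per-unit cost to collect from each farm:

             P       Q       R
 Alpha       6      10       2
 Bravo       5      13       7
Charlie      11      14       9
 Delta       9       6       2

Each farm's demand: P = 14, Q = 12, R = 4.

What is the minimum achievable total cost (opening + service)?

Minimum total cost: 224

For any fixed open set, each farm goes to its cheapest open site; total = fixed + service.
{Bravo, Delta}: P→Bravo 5·14=70, Q→Delta 6·12=72, R→Delta 2·4=8. Service 150; fixed 74; total 224.
{Alpha, Delta}: P→Alpha 6·14=84, Q→Delta 6·12=72, R→Alpha 2·4=8. Service 164; fixed 74; total 238.
{Delta}: P→Delta 9·14=126, Q→Delta 6·12=72, R→Delta 2·4=8. Service 206; fixed 32; total 238.
{Alpha, Bravo, Charlie, Delta}: P→Bravo 5·14=70, Q→Delta 6·12=72, R→Alpha 2·4=8. Service 150; fixed 198; total 348.
No other subset beats 224.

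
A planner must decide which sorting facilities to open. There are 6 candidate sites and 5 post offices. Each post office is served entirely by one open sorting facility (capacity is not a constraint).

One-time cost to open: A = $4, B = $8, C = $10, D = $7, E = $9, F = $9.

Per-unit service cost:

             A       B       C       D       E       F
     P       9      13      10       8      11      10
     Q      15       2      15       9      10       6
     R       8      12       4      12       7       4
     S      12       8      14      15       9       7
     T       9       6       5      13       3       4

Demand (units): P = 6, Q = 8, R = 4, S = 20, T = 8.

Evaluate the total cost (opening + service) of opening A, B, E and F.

Each post office is assigned to its cheapest site among the open ones.
{A, B, E, F}: P→A 9·6=54, Q→B 2·8=16, R→F 4·4=16, S→F 7·20=140, T→E 3·8=24. Service 250; fixed 30; total 280.

Total cost: 280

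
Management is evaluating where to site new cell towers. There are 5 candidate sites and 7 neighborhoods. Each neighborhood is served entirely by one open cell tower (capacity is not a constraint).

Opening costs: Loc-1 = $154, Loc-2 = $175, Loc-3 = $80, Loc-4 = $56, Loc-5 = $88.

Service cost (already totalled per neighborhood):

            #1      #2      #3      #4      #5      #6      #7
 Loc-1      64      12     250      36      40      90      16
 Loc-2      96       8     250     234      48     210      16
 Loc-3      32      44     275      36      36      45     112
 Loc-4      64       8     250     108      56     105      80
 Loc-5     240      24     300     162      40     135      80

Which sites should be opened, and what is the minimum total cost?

Open Loc-3 and Loc-4; minimum total cost 623.

For any fixed open set, each neighborhood goes to its cheapest open site; total = fixed + service.
{Loc-3, Loc-4}: #1→Loc-3 32, #2→Loc-4 8, #3→Loc-4 250, #4→Loc-3 36, #5→Loc-3 36, #6→Loc-3 45, #7→Loc-4 80. Service 487; fixed 136; total 623.
{Loc-3}: service 580 + fixed 80 = 660
{Loc-1, Loc-3}: #1→Loc-3 32, #2→Loc-1 12, #3→Loc-1 250, #4→Loc-1 36, #5→Loc-3 36, #6→Loc-3 45, #7→Loc-1 16. Service 427; fixed 234; total 661.
{Loc-1, Loc-2, Loc-3, Loc-4, Loc-5}: service 423 + fixed 553 = 976
No other subset beats 623.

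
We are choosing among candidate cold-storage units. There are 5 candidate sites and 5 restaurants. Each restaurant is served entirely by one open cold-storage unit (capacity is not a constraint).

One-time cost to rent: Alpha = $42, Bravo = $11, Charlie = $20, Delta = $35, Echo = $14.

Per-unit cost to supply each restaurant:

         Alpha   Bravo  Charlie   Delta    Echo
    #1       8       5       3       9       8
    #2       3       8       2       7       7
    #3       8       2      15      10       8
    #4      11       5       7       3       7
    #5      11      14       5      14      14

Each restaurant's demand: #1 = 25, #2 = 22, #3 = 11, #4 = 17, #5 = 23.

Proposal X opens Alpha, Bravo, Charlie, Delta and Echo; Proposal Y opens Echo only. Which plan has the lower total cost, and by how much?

Proposal X is cheaper by 468.

Proposal X: {Alpha, Bravo, Charlie, Delta, Echo}: #1→Charlie 3·25=75, #2→Charlie 2·22=44, #3→Bravo 2·11=22, #4→Delta 3·17=51, #5→Charlie 5·23=115. Service 307; fixed 122; total 429.
Proposal Y: {Echo}: #1→Echo 8·25=200, #2→Echo 7·22=154, #3→Echo 8·11=88, #4→Echo 7·17=119, #5→Echo 14·23=322. Service 883; fixed 14; total 897.
Difference: |429 − 897| = 468.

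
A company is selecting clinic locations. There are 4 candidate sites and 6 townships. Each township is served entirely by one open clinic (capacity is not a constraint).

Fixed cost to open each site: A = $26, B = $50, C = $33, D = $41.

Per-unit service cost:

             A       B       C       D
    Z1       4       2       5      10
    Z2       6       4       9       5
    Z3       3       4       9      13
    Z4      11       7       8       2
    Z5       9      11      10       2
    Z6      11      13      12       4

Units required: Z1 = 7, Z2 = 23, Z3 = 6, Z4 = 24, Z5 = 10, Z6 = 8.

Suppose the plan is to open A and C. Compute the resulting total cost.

Total cost: 613

Each township is assigned to its cheapest site among the open ones.
{A, C}: Z1→A 4·7=28, Z2→A 6·23=138, Z3→A 3·6=18, Z4→C 8·24=192, Z5→A 9·10=90, Z6→A 11·8=88. Service 554; fixed 59; total 613.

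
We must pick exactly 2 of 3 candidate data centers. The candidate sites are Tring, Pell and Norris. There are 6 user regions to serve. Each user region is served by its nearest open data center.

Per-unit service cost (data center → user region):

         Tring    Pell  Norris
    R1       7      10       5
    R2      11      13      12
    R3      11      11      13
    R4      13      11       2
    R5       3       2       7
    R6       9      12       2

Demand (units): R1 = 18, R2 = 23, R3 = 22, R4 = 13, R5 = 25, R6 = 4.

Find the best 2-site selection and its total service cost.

With exactly 2 open, each user region uses its cheapest among the chosen.
{Pell, Norris}: R1→Norris 5·18=90, R2→Norris 12·23=276, R3→Pell 11·22=242, R4→Norris 2·13=26, R5→Pell 2·25=50, R6→Norris 2·4=8. Service cost 692.
{Tring, Norris}: service cost 694
{Tring, Pell}: service cost 850
Among all 3 size-2 choices, {Pell, Norris} is lowest.

Choose Pell and Norris; total service cost 692.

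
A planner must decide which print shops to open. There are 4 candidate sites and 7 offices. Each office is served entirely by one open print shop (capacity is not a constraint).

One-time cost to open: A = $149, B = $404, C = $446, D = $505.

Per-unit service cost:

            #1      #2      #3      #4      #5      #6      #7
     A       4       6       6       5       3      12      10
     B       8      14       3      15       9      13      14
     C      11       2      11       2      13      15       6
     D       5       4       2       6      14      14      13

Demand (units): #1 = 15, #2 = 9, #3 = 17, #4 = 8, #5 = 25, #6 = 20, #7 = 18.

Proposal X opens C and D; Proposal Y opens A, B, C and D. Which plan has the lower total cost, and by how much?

Proposal X is cheaper by 248.

Proposal X: {C, D}: #1→D 5·15=75, #2→C 2·9=18, #3→D 2·17=34, #4→C 2·8=16, #5→C 13·25=325, #6→D 14·20=280, #7→C 6·18=108. Service 856; fixed 951; total 1807.
Proposal Y: {A, B, C, D}: #1→A 4·15=60, #2→C 2·9=18, #3→D 2·17=34, #4→C 2·8=16, #5→A 3·25=75, #6→A 12·20=240, #7→C 6·18=108. Service 551; fixed 1504; total 2055.
Difference: |1807 − 2055| = 248.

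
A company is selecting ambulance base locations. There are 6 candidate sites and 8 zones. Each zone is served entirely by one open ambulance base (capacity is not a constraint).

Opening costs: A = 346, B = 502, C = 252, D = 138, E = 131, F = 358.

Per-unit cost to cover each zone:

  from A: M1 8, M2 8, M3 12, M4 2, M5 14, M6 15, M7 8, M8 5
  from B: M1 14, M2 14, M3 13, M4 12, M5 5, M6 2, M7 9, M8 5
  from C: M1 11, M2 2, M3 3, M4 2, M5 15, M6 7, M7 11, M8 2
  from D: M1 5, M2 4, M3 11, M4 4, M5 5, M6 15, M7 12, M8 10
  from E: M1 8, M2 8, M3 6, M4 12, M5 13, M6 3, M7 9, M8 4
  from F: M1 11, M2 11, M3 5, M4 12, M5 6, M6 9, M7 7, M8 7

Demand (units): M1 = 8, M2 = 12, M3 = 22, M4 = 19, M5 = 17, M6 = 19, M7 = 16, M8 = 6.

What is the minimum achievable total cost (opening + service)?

Minimum total cost: 875

For any fixed open set, each zone goes to its cheapest open site; total = fixed + service.
{D, E}: M1→D 5·8=40, M2→D 4·12=48, M3→E 6·22=132, M4→D 4·19=76, M5→D 5·17=85, M6→E 3·19=57, M7→E 9·16=144, M8→E 4·6=24. Service 606; fixed 269; total 875.
{C, D}: M1→D 5·8=40, M2→C 2·12=24, M3→C 3·22=66, M4→C 2·19=38, M5→D 5·17=85, M6→C 7·19=133, M7→C 11·16=176, M8→C 2·6=12. Service 574; fixed 390; total 964.
{C, D, E}: M1→D 5·8=40, M2→C 2·12=24, M3→C 3·22=66, M4→C 2·19=38, M5→D 5·17=85, M6→E 3·19=57, M7→E 9·16=144, M8→C 2·6=12. Service 466; fixed 521; total 987.
{A, B, C, D, E, F}: service 415 + fixed 1727 = 2142
No other subset beats 875.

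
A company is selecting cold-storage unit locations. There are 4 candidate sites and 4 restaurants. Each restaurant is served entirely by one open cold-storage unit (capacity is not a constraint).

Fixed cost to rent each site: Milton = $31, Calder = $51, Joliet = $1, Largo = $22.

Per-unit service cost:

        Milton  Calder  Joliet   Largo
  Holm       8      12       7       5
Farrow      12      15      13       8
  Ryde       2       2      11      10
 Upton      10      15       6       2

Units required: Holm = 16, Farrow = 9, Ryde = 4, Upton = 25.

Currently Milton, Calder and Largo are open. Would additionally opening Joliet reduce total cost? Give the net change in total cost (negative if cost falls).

Current service cost with {Milton, Calder, Largo}: 210.
Adding Joliet: each restaurant re-picks its cheapest; new service cost 210, saving 0.
Extra fixed cost: 1. Net change = 1 − 0 = 1.
(Totals: 314 → 315.)

No — net change +1 (cost rises by 1).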